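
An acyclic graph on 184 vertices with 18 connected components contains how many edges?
166 (Each of the 18 component trees on V_i vertices has V_i - 1 edges; summing gives V - C = 184 - 18 = 166)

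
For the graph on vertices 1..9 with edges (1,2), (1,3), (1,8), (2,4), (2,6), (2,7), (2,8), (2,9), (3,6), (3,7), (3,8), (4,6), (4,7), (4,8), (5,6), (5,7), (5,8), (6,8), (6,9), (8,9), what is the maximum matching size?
4 (matching: (2,4), (3,7), (5,6), (8,9); upper bound floor(n/2) = floor(9/2) = 4)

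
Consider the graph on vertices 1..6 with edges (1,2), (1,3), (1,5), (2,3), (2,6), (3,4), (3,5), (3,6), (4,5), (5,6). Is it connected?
Yes (BFS from 1 visits [1, 2, 3, 5, 6, 4] — all 6 vertices reached)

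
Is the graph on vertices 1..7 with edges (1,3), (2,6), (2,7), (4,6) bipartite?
Yes. Partition: {1, 2, 4, 5}, {3, 6, 7}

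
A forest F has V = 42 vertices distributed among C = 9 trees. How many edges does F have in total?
33 (Each of the 9 component trees on V_i vertices has V_i - 1 edges; summing gives V - C = 42 - 9 = 33)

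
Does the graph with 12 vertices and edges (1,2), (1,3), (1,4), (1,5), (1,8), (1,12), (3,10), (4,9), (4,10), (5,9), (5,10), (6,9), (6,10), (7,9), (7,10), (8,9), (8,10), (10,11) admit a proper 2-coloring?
Yes. Partition: {1, 9, 10}, {2, 3, 4, 5, 6, 7, 8, 11, 12}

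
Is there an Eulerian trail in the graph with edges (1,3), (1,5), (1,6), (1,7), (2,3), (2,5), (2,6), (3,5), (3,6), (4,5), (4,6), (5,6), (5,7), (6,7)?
Yes (the graph is connected and exactly 2 vertices have odd degree: {2, 7}; any Eulerian path must start and end at those)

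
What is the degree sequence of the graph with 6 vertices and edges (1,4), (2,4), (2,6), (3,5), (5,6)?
[2, 2, 2, 2, 1, 1] (degrees: deg(1)=1, deg(2)=2, deg(3)=1, deg(4)=2, deg(5)=2, deg(6)=2)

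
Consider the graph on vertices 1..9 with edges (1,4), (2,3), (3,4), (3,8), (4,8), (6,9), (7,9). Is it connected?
No, it has 3 components: {1, 2, 3, 4, 8}, {5}, {6, 7, 9}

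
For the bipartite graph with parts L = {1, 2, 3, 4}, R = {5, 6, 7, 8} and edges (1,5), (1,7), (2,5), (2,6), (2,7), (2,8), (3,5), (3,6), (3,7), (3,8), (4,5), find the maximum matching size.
4 (matching: (1,7), (2,8), (3,6), (4,5); upper bound min(|L|,|R|) = min(4,4) = 4)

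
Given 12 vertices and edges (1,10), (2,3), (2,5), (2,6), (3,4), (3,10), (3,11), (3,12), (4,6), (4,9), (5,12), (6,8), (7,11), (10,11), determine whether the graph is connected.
Yes (BFS from 1 visits [1, 10, 3, 11, 2, 4, 12, 7, 5, 6, 9, 8] — all 12 vertices reached)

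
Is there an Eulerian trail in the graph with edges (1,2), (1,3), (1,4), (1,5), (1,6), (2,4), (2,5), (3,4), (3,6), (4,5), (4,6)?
No (6 vertices have odd degree: {1, 2, 3, 4, 5, 6}; Eulerian path requires 0 or 2)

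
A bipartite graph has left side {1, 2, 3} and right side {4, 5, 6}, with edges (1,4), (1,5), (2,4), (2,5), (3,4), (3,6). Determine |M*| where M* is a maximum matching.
3 (matching: (1,5), (2,4), (3,6); upper bound min(|L|,|R|) = min(3,3) = 3)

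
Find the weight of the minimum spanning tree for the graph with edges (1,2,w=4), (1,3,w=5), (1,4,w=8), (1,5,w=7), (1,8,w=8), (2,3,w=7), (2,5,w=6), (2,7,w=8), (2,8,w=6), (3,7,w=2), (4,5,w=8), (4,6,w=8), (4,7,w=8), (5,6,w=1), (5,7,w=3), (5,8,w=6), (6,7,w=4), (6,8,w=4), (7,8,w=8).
27 (MST edges: (1,2,w=4), (1,3,w=5), (1,4,w=8), (3,7,w=2), (5,6,w=1), (5,7,w=3), (6,8,w=4); sum of weights 4 + 5 + 8 + 2 + 1 + 3 + 4 = 27)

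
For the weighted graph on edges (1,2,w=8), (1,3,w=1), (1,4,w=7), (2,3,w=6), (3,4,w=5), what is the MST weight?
12 (MST edges: (1,3,w=1), (2,3,w=6), (3,4,w=5); sum of weights 1 + 6 + 5 = 12)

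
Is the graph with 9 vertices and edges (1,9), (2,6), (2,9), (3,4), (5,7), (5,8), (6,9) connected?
No, it has 3 components: {1, 2, 6, 9}, {3, 4}, {5, 7, 8}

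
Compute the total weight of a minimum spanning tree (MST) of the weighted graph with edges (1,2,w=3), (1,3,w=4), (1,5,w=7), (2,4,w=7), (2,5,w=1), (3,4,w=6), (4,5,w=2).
10 (MST edges: (1,2,w=3), (1,3,w=4), (2,5,w=1), (4,5,w=2); sum of weights 3 + 4 + 1 + 2 = 10)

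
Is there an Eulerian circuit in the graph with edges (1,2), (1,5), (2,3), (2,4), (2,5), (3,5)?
No (2 vertices have odd degree: {4, 5}; Eulerian circuit requires 0)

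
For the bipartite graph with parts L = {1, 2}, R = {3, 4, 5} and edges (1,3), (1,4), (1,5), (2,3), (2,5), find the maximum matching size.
2 (matching: (1,4), (2,5); upper bound min(|L|,|R|) = min(2,3) = 2)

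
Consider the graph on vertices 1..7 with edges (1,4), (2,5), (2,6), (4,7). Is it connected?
No, it has 3 components: {1, 4, 7}, {2, 5, 6}, {3}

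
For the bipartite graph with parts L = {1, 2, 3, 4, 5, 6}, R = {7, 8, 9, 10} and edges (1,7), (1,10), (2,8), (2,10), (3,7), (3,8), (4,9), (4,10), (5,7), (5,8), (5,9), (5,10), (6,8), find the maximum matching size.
4 (matching: (1,10), (2,8), (3,7), (4,9); upper bound min(|L|,|R|) = min(6,4) = 4)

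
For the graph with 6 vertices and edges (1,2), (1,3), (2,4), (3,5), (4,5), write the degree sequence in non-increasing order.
[2, 2, 2, 2, 2, 0] (degrees: deg(1)=2, deg(2)=2, deg(3)=2, deg(4)=2, deg(5)=2, deg(6)=0)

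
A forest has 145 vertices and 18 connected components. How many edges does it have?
127 (Each of the 18 component trees on V_i vertices has V_i - 1 edges; summing gives V - C = 145 - 18 = 127)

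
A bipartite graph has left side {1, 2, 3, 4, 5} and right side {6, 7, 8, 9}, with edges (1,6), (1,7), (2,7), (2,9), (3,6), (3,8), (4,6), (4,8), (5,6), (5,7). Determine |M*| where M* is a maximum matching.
4 (matching: (1,7), (2,9), (3,8), (4,6); upper bound min(|L|,|R|) = min(5,4) = 4)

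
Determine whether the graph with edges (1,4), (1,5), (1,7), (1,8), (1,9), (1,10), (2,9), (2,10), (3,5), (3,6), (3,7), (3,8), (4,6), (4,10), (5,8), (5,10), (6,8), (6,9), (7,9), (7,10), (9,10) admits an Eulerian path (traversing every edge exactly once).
Yes (the graph is connected and exactly 2 vertices have odd degree: {4, 9}; any Eulerian path must start and end at those)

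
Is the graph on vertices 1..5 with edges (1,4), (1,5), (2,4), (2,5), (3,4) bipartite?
Yes. Partition: {1, 2, 3}, {4, 5}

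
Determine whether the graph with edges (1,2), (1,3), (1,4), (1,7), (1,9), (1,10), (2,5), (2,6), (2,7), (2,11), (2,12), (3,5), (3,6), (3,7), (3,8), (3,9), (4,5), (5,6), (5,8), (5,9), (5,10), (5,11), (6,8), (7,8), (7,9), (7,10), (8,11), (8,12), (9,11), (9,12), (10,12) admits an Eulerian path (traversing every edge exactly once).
Yes — and in fact it has an Eulerian circuit (the graph is connected and all 12 vertices have even degree)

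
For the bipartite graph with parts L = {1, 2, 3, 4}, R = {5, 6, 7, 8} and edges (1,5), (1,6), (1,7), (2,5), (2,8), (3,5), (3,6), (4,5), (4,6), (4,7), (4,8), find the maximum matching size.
4 (matching: (1,7), (2,8), (3,6), (4,5); upper bound min(|L|,|R|) = min(4,4) = 4)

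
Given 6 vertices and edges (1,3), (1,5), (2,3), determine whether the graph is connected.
No, it has 3 components: {1, 2, 3, 5}, {4}, {6}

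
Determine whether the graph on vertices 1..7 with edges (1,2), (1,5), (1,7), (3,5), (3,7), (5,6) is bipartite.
Yes. Partition: {1, 3, 4, 6}, {2, 5, 7}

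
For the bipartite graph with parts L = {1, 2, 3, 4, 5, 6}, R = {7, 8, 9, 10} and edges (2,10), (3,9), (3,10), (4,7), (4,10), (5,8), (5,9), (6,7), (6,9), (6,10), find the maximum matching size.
4 (matching: (2,10), (3,9), (4,7), (5,8); upper bound min(|L|,|R|) = min(6,4) = 4)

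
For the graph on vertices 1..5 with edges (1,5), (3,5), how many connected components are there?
3 (components: {1, 3, 5}, {2}, {4})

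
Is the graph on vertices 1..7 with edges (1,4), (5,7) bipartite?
Yes. Partition: {1, 2, 3, 5, 6}, {4, 7}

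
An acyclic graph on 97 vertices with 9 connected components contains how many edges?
88 (Each of the 9 component trees on V_i vertices has V_i - 1 edges; summing gives V - C = 97 - 9 = 88)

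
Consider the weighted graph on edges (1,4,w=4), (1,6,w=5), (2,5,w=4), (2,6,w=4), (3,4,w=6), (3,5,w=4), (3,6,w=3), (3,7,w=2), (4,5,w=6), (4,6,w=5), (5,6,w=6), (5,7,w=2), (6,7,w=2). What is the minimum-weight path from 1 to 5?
9 (path: 1 -> 6 -> 7 -> 5; weights 5 + 2 + 2 = 9)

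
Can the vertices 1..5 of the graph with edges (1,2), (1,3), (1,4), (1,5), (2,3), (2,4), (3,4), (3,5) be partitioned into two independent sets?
No (odd cycle of length 3: 4 -> 1 -> 3 -> 4)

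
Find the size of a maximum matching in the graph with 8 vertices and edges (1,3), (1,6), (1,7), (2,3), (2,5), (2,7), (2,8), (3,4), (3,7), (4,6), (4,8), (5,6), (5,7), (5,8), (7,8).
4 (matching: (1,7), (2,8), (3,4), (5,6); upper bound floor(n/2) = floor(8/2) = 4)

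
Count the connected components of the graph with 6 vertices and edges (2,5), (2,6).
4 (components: {1}, {2, 5, 6}, {3}, {4})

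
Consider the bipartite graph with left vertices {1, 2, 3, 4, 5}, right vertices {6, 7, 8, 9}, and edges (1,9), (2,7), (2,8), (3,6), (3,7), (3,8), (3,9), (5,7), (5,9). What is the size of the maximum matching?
4 (matching: (1,9), (2,8), (3,6), (5,7); upper bound min(|L|,|R|) = min(5,4) = 4)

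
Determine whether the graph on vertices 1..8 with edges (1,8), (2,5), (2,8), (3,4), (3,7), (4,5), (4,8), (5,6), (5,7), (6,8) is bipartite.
Yes. Partition: {1, 2, 4, 6, 7}, {3, 5, 8}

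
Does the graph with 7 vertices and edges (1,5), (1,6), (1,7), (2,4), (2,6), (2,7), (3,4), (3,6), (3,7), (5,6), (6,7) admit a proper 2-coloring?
No (odd cycle of length 3: 7 -> 1 -> 6 -> 7)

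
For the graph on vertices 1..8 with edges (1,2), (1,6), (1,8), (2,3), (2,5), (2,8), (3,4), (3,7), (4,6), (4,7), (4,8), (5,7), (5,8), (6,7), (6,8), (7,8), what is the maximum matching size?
4 (matching: (1,6), (2,5), (3,7), (4,8); upper bound floor(n/2) = floor(8/2) = 4)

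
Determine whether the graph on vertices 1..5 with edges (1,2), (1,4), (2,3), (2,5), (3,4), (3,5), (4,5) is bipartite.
No (odd cycle of length 3: 3 -> 2 -> 5 -> 3)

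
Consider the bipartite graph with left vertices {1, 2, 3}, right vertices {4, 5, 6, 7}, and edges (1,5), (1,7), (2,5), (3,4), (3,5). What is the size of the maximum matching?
3 (matching: (1,7), (2,5), (3,4); upper bound min(|L|,|R|) = min(3,4) = 3)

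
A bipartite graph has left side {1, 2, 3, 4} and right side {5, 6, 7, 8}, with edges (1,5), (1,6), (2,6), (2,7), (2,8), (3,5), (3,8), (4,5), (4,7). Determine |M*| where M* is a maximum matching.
4 (matching: (1,6), (2,8), (3,5), (4,7); upper bound min(|L|,|R|) = min(4,4) = 4)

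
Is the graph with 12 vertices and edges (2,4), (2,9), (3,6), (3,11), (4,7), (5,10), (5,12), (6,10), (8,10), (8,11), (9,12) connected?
No, it has 2 components: {1}, {2, 3, 4, 5, 6, 7, 8, 9, 10, 11, 12}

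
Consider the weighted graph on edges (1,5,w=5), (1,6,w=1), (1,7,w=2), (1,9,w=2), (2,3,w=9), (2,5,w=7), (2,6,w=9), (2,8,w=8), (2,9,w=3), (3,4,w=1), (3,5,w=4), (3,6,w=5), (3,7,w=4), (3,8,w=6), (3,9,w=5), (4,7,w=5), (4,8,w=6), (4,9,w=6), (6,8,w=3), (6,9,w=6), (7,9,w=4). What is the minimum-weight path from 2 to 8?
8 (path: 2 -> 8; weights 8 = 8)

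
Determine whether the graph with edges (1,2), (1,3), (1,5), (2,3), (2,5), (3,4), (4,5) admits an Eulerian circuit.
No (4 vertices have odd degree: {1, 2, 3, 5}; Eulerian circuit requires 0)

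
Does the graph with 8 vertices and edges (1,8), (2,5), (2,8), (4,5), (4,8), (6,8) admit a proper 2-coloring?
Yes. Partition: {1, 2, 3, 4, 6, 7}, {5, 8}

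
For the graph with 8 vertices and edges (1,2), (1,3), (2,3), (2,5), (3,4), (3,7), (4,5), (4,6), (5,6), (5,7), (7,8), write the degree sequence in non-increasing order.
[4, 4, 3, 3, 3, 2, 2, 1] (degrees: deg(1)=2, deg(2)=3, deg(3)=4, deg(4)=3, deg(5)=4, deg(6)=2, deg(7)=3, deg(8)=1)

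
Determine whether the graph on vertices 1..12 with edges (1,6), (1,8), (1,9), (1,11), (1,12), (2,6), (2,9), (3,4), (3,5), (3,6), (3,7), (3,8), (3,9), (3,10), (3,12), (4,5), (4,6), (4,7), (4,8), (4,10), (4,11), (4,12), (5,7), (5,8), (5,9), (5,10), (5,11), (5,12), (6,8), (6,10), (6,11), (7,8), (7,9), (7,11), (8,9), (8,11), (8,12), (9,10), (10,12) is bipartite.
No (odd cycle of length 3: 12 -> 1 -> 8 -> 12)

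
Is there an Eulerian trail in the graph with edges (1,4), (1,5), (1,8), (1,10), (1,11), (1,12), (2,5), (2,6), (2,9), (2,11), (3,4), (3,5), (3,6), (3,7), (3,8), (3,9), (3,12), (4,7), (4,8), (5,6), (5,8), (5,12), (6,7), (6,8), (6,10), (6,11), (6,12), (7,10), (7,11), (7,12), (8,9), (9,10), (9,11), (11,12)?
Yes (the graph is connected and exactly 2 vertices have odd degree: {3, 9}; any Eulerian path must start and end at those)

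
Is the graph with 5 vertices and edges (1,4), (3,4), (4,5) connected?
No, it has 2 components: {1, 3, 4, 5}, {2}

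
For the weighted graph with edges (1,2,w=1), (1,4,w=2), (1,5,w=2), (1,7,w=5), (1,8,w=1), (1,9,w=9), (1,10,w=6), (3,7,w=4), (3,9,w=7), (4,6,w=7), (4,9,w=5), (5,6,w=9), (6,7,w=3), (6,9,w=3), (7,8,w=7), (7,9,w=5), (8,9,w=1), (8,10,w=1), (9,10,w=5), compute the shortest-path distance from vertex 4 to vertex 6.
7 (path: 4 -> 6; weights 7 = 7)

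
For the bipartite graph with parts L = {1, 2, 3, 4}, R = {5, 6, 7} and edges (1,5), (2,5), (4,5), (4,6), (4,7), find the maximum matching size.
2 (matching: (1,5), (4,7); upper bound min(|L|,|R|) = min(4,3) = 3)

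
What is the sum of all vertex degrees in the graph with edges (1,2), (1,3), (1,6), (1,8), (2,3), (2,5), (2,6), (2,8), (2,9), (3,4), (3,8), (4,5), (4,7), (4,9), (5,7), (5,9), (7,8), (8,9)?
36 (handshake: sum of degrees = 2|E| = 2 x 18 = 36)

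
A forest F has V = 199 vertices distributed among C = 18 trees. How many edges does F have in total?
181 (Each of the 18 component trees on V_i vertices has V_i - 1 edges; summing gives V - C = 199 - 18 = 181)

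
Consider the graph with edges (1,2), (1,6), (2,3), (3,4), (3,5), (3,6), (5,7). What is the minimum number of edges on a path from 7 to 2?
3 (path: 7 -> 5 -> 3 -> 2, 3 edges)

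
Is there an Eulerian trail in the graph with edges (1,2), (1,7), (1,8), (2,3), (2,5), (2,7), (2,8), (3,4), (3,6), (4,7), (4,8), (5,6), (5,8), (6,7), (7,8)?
No (8 vertices have odd degree: {1, 2, 3, 4, 5, 6, 7, 8}; Eulerian path requires 0 or 2)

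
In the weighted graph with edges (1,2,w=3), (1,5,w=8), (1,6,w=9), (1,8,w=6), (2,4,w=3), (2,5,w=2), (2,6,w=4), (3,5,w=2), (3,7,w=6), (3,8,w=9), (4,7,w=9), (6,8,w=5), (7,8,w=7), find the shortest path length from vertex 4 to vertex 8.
12 (path: 4 -> 2 -> 1 -> 8; weights 3 + 3 + 6 = 12)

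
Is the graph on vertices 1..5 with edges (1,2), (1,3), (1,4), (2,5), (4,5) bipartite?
Yes. Partition: {1, 5}, {2, 3, 4}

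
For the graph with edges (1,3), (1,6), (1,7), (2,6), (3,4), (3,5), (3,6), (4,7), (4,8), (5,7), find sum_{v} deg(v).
20 (handshake: sum of degrees = 2|E| = 2 x 10 = 20)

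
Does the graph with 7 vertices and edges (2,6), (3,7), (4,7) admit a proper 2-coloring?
Yes. Partition: {1, 2, 3, 4, 5}, {6, 7}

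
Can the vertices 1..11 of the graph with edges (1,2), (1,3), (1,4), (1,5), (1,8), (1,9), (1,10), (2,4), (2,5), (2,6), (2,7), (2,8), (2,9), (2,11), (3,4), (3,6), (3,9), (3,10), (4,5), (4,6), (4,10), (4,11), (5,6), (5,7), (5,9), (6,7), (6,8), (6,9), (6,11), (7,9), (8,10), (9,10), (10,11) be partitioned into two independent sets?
No (odd cycle of length 3: 8 -> 1 -> 2 -> 8)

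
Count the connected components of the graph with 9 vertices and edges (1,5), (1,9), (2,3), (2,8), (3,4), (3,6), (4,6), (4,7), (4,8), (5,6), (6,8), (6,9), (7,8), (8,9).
1 (components: {1, 2, 3, 4, 5, 6, 7, 8, 9})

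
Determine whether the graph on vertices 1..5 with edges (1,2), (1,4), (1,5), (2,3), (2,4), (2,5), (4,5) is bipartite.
No (odd cycle of length 3: 5 -> 1 -> 2 -> 5)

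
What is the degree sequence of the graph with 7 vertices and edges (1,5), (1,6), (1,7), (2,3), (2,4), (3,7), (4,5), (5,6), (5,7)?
[4, 3, 3, 2, 2, 2, 2] (degrees: deg(1)=3, deg(2)=2, deg(3)=2, deg(4)=2, deg(5)=4, deg(6)=2, deg(7)=3)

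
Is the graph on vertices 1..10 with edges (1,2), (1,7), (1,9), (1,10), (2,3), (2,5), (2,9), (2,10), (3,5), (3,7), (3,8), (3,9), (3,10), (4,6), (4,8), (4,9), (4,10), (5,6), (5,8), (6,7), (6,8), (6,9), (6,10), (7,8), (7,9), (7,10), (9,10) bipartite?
No (odd cycle of length 3: 10 -> 1 -> 9 -> 10)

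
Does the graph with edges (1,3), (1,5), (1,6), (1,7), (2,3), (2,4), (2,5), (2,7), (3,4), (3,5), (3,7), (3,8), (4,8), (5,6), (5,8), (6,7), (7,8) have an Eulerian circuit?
No (4 vertices have odd degree: {4, 5, 6, 7}; Eulerian circuit requires 0)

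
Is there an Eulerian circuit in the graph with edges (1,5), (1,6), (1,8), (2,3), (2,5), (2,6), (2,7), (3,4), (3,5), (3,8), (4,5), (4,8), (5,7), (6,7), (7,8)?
No (4 vertices have odd degree: {1, 4, 5, 6}; Eulerian circuit requires 0)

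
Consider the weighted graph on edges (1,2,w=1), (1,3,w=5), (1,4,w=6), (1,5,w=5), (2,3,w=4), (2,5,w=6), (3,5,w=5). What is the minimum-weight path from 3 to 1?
5 (path: 3 -> 1; weights 5 = 5)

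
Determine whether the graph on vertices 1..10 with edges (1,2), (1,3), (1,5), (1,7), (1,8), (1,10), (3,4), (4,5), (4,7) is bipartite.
Yes. Partition: {1, 4, 6, 9}, {2, 3, 5, 7, 8, 10}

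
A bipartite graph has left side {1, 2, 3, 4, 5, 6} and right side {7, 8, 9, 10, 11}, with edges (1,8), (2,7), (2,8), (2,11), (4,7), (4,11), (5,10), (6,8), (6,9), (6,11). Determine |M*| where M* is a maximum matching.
5 (matching: (1,8), (2,11), (4,7), (5,10), (6,9); upper bound min(|L|,|R|) = min(6,5) = 5)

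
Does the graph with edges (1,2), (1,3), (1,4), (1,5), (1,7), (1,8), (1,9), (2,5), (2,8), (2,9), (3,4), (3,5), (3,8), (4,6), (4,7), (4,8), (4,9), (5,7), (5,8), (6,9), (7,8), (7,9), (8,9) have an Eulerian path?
No (4 vertices have odd degree: {1, 5, 7, 8}; Eulerian path requires 0 or 2)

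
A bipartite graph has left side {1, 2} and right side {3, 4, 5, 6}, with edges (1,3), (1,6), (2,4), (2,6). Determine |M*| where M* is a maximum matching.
2 (matching: (1,6), (2,4); upper bound min(|L|,|R|) = min(2,4) = 2)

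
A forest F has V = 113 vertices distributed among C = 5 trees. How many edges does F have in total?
108 (Each of the 5 component trees on V_i vertices has V_i - 1 edges; summing gives V - C = 113 - 5 = 108)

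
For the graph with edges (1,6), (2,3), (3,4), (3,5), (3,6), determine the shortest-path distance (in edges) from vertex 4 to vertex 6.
2 (path: 4 -> 3 -> 6, 2 edges)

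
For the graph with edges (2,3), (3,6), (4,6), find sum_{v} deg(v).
6 (handshake: sum of degrees = 2|E| = 2 x 3 = 6)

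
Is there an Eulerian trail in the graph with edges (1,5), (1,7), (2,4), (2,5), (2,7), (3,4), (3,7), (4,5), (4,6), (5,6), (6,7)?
Yes (the graph is connected and exactly 2 vertices have odd degree: {2, 6}; any Eulerian path must start and end at those)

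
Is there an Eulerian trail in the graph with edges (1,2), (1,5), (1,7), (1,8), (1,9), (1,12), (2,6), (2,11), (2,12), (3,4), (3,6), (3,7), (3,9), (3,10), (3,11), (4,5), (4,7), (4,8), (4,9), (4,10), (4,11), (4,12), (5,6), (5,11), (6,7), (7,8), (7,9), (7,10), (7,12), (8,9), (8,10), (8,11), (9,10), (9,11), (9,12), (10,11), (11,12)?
Yes — and in fact it has an Eulerian circuit (the graph is connected and all 12 vertices have even degree)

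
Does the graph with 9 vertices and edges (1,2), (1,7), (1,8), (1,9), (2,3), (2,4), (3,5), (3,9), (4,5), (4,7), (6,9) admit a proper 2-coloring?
Yes. Partition: {1, 3, 4, 6}, {2, 5, 7, 8, 9}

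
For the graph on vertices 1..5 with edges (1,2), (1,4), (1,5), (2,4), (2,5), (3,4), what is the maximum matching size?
2 (matching: (1,5), (3,4); upper bound floor(n/2) = floor(5/2) = 2)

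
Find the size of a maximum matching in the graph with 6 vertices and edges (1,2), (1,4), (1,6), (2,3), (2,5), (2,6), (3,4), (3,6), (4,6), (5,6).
3 (matching: (1,4), (2,5), (3,6); upper bound floor(n/2) = floor(6/2) = 3)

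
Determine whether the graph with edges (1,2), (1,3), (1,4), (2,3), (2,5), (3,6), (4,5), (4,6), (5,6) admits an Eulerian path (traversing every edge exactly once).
No (6 vertices have odd degree: {1, 2, 3, 4, 5, 6}; Eulerian path requires 0 or 2)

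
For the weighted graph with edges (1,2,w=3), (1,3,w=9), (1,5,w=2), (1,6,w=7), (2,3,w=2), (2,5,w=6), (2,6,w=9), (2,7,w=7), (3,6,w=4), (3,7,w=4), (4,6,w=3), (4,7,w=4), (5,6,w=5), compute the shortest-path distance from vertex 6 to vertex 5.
5 (path: 6 -> 5; weights 5 = 5)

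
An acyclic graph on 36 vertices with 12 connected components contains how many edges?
24 (Each of the 12 component trees on V_i vertices has V_i - 1 edges; summing gives V - C = 36 - 12 = 24)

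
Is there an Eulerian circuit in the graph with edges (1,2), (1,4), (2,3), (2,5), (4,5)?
No (2 vertices have odd degree: {2, 3}; Eulerian circuit requires 0)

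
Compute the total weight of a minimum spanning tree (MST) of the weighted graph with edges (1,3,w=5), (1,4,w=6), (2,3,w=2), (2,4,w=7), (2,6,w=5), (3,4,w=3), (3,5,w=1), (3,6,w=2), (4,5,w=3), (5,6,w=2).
13 (MST edges: (1,3,w=5), (2,3,w=2), (3,4,w=3), (3,5,w=1), (3,6,w=2); sum of weights 5 + 2 + 3 + 1 + 2 = 13)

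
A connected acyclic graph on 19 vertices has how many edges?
18 (A tree on V vertices has V - 1 edges, so 19 - 1 = 18)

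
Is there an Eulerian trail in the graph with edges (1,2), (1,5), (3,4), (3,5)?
Yes (the graph is connected and exactly 2 vertices have odd degree: {2, 4}; any Eulerian path must start and end at those)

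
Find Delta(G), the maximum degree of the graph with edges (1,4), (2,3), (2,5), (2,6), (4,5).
3 (attained at vertex 2)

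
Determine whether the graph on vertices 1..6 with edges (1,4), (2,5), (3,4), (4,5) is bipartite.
Yes. Partition: {1, 3, 5, 6}, {2, 4}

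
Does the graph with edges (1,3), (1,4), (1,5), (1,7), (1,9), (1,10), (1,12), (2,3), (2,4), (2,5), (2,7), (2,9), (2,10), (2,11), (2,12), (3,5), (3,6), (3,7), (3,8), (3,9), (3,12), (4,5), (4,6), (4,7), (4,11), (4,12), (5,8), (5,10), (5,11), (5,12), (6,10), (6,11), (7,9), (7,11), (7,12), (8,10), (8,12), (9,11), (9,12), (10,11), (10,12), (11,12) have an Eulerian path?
No (4 vertices have odd degree: {1, 4, 7, 10}; Eulerian path requires 0 or 2)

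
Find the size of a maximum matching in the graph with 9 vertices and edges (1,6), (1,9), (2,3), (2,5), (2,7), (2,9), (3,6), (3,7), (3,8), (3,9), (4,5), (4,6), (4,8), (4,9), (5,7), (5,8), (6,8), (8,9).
4 (matching: (1,6), (3,8), (4,9), (5,7); upper bound floor(n/2) = floor(9/2) = 4)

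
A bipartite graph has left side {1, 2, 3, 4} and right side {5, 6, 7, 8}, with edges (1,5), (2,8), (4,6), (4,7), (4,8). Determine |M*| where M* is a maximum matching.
3 (matching: (1,5), (2,8), (4,7); upper bound min(|L|,|R|) = min(4,4) = 4)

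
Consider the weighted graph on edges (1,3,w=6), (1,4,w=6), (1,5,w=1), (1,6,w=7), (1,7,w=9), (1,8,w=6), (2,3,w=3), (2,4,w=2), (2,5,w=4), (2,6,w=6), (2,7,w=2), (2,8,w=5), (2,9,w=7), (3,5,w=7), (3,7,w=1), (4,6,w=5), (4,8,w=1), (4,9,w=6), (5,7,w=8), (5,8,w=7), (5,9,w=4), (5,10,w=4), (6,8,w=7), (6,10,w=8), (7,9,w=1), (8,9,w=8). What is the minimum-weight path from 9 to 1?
5 (path: 9 -> 5 -> 1; weights 4 + 1 = 5)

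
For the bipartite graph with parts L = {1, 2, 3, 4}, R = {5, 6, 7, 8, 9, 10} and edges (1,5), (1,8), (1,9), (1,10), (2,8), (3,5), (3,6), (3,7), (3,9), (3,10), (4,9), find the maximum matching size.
4 (matching: (1,10), (2,8), (3,7), (4,9); upper bound min(|L|,|R|) = min(4,6) = 4)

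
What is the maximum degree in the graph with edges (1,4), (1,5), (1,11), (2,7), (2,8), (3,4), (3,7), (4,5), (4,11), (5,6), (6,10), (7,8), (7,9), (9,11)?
4 (attained at vertices 4, 7)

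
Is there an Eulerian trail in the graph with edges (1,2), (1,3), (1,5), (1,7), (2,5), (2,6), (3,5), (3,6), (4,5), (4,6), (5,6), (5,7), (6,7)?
No (4 vertices have odd degree: {2, 3, 6, 7}; Eulerian path requires 0 or 2)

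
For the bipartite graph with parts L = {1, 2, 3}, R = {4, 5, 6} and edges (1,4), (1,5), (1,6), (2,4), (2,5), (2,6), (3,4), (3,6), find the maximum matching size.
3 (matching: (1,6), (2,5), (3,4); upper bound min(|L|,|R|) = min(3,3) = 3)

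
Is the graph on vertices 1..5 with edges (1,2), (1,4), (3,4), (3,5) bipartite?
Yes. Partition: {1, 3}, {2, 4, 5}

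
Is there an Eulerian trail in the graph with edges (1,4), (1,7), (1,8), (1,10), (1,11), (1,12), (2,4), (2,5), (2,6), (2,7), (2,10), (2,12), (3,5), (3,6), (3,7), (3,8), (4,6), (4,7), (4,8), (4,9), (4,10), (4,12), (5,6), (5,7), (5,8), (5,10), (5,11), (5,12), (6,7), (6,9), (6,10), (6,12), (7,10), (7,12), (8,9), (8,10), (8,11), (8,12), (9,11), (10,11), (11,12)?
Yes — and in fact it has an Eulerian circuit (the graph is connected and all 12 vertices have even degree)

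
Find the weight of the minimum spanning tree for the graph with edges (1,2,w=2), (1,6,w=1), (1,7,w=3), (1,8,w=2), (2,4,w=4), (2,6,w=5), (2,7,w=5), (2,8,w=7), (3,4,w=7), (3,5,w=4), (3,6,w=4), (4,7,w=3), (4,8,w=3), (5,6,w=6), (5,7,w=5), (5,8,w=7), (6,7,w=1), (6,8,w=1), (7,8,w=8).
16 (MST edges: (1,2,w=2), (1,6,w=1), (3,5,w=4), (3,6,w=4), (4,7,w=3), (6,7,w=1), (6,8,w=1); sum of weights 2 + 1 + 4 + 4 + 3 + 1 + 1 = 16)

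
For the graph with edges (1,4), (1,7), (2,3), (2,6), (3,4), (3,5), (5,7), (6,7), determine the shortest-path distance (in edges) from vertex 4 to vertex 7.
2 (path: 4 -> 1 -> 7, 2 edges)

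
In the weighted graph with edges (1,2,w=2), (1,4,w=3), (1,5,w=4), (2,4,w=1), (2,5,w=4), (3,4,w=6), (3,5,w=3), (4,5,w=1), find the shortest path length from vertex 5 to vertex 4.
1 (path: 5 -> 4; weights 1 = 1)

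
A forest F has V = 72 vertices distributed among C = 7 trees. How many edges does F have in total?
65 (Each of the 7 component trees on V_i vertices has V_i - 1 edges; summing gives V - C = 72 - 7 = 65)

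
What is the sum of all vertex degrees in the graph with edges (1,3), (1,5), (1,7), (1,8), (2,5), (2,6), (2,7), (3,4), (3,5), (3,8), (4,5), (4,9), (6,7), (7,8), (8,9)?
30 (handshake: sum of degrees = 2|E| = 2 x 15 = 30)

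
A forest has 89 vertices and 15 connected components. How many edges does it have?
74 (Each of the 15 component trees on V_i vertices has V_i - 1 edges; summing gives V - C = 89 - 15 = 74)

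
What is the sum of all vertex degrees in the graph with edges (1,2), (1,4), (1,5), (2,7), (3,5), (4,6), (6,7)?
14 (handshake: sum of degrees = 2|E| = 2 x 7 = 14)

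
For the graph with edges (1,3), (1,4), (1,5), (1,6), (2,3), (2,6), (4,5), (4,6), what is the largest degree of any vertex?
4 (attained at vertex 1)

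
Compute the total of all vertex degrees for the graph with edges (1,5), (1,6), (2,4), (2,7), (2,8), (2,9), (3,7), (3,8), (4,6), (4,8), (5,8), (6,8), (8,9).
26 (handshake: sum of degrees = 2|E| = 2 x 13 = 26)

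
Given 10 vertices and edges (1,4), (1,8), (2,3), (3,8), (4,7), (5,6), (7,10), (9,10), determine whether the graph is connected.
No, it has 2 components: {1, 2, 3, 4, 7, 8, 9, 10}, {5, 6}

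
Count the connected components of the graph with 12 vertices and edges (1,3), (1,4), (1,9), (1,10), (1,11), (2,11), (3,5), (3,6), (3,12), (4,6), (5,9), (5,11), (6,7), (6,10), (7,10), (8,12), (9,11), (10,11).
1 (components: {1, 2, 3, 4, 5, 6, 7, 8, 9, 10, 11, 12})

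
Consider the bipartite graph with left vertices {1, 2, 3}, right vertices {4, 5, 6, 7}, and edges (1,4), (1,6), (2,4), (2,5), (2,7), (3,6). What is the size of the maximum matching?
3 (matching: (1,4), (2,7), (3,6); upper bound min(|L|,|R|) = min(3,4) = 3)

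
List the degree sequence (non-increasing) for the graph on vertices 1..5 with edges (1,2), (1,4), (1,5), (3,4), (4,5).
[3, 3, 2, 1, 1] (degrees: deg(1)=3, deg(2)=1, deg(3)=1, deg(4)=3, deg(5)=2)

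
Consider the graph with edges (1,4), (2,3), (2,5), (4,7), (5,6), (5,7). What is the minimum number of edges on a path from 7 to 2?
2 (path: 7 -> 5 -> 2, 2 edges)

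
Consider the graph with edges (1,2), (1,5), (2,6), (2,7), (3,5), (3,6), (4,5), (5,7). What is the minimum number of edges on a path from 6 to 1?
2 (path: 6 -> 2 -> 1, 2 edges)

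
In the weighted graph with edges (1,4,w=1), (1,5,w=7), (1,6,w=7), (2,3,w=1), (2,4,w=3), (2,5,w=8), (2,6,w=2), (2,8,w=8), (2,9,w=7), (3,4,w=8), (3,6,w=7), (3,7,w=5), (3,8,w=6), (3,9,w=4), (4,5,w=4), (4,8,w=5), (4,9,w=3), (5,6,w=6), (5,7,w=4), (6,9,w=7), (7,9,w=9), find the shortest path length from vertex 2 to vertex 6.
2 (path: 2 -> 6; weights 2 = 2)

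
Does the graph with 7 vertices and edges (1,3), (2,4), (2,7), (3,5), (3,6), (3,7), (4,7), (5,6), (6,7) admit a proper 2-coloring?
No (odd cycle of length 3: 7 -> 3 -> 6 -> 7)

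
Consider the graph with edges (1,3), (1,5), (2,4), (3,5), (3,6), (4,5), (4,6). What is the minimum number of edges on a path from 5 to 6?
2 (path: 5 -> 4 -> 6, 2 edges)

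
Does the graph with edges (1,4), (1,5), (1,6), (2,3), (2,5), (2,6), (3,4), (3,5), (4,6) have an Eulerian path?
No (6 vertices have odd degree: {1, 2, 3, 4, 5, 6}; Eulerian path requires 0 or 2)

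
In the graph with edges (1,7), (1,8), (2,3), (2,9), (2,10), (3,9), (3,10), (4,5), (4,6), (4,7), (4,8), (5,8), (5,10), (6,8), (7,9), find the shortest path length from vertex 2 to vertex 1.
3 (path: 2 -> 9 -> 7 -> 1, 3 edges)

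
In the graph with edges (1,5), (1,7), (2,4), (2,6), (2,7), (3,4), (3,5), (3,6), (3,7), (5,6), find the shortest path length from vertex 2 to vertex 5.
2 (path: 2 -> 6 -> 5, 2 edges)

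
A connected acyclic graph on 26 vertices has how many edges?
25 (A tree on V vertices has V - 1 edges, so 26 - 1 = 25)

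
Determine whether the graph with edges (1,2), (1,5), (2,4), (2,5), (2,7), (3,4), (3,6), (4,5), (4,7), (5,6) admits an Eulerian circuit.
Yes (the graph is connected and all 7 vertices have even degree)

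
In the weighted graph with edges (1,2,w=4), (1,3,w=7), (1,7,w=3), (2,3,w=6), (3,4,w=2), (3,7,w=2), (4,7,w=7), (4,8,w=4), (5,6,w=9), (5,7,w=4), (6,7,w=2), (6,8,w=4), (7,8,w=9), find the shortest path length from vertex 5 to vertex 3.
6 (path: 5 -> 7 -> 3; weights 4 + 2 = 6)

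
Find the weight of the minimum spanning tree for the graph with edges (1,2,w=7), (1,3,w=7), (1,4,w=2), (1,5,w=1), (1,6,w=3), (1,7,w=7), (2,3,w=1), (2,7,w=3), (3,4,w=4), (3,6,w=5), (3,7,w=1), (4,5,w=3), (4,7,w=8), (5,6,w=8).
12 (MST edges: (1,4,w=2), (1,5,w=1), (1,6,w=3), (2,3,w=1), (3,4,w=4), (3,7,w=1); sum of weights 2 + 1 + 3 + 1 + 4 + 1 = 12)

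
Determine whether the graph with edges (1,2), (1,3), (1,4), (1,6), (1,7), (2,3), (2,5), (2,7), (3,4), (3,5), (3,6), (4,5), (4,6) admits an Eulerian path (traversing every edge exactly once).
No (4 vertices have odd degree: {1, 3, 5, 6}; Eulerian path requires 0 or 2)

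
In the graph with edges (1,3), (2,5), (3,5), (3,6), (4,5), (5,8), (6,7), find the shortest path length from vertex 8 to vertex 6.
3 (path: 8 -> 5 -> 3 -> 6, 3 edges)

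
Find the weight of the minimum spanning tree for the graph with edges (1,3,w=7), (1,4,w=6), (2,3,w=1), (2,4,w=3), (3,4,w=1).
8 (MST edges: (1,4,w=6), (2,3,w=1), (3,4,w=1); sum of weights 6 + 1 + 1 = 8)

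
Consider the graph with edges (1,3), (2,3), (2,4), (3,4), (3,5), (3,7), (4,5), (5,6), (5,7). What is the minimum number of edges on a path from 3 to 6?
2 (path: 3 -> 5 -> 6, 2 edges)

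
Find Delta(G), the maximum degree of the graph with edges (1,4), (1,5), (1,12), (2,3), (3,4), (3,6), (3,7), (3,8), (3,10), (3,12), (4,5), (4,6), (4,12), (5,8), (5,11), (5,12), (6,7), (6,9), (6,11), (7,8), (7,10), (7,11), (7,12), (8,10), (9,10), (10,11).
7 (attained at vertex 3)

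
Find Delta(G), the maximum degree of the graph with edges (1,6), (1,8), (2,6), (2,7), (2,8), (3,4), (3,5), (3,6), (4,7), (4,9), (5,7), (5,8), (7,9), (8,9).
4 (attained at vertices 7, 8)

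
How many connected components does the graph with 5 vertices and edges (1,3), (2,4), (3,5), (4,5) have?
1 (components: {1, 2, 3, 4, 5})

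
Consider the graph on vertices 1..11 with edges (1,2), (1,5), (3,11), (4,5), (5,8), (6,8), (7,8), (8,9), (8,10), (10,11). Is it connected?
Yes (BFS from 1 visits [1, 2, 5, 4, 8, 6, 7, 9, 10, 11, 3] — all 11 vertices reached)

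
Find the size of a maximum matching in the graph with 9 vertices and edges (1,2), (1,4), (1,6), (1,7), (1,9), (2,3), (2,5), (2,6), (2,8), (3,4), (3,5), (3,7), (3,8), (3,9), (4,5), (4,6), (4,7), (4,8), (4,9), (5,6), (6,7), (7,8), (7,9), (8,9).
4 (matching: (2,3), (4,8), (5,6), (7,9); upper bound floor(n/2) = floor(9/2) = 4)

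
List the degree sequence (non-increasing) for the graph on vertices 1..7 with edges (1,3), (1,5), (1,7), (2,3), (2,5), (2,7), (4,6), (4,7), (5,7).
[4, 3, 3, 3, 2, 2, 1] (degrees: deg(1)=3, deg(2)=3, deg(3)=2, deg(4)=2, deg(5)=3, deg(6)=1, deg(7)=4)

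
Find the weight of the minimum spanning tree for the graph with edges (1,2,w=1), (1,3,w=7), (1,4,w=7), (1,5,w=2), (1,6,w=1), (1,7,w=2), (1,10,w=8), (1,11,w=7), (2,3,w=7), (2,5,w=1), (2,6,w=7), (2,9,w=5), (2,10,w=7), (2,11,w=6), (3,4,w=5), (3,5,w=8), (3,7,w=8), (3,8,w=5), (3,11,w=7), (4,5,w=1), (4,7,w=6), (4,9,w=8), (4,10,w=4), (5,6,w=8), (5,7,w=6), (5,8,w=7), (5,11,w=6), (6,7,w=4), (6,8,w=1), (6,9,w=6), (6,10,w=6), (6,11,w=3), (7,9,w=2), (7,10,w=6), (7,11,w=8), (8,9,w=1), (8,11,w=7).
20 (MST edges: (1,2,w=1), (1,6,w=1), (1,7,w=2), (2,5,w=1), (3,8,w=5), (4,5,w=1), (4,10,w=4), (6,8,w=1), (6,11,w=3), (8,9,w=1); sum of weights 1 + 1 + 2 + 1 + 5 + 1 + 4 + 1 + 3 + 1 = 20)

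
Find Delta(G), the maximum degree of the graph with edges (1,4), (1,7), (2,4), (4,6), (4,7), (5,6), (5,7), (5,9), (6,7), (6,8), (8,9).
4 (attained at vertices 4, 6, 7)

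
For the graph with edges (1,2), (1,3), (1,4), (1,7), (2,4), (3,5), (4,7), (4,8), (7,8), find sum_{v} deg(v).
18 (handshake: sum of degrees = 2|E| = 2 x 9 = 18)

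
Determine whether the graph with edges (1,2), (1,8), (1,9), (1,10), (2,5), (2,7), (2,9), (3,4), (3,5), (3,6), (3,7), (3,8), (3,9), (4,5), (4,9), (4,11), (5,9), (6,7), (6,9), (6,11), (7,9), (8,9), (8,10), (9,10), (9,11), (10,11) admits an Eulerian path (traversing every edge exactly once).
Yes — and in fact it has an Eulerian circuit (the graph is connected and all 11 vertices have even degree)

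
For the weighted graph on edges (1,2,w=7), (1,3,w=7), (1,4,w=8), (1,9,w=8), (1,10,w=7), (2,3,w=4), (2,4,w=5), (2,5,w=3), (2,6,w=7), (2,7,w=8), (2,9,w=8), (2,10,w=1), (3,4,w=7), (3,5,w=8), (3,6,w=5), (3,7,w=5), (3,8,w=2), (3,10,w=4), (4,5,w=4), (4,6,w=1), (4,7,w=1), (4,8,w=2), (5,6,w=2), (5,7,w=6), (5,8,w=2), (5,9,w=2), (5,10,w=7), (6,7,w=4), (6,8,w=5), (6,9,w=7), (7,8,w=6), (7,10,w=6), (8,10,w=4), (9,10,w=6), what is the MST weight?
21 (MST edges: (1,2,w=7), (2,5,w=3), (2,10,w=1), (3,8,w=2), (4,6,w=1), (4,7,w=1), (4,8,w=2), (5,8,w=2), (5,9,w=2); sum of weights 7 + 3 + 1 + 2 + 1 + 1 + 2 + 2 + 2 = 21)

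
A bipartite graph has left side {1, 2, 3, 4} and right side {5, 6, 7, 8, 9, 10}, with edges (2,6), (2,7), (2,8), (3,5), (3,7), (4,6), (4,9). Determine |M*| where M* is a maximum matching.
3 (matching: (2,8), (3,7), (4,9); upper bound min(|L|,|R|) = min(4,6) = 4)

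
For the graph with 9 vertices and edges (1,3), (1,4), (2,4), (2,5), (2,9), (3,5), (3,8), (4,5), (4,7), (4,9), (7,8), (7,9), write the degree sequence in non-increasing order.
[5, 3, 3, 3, 3, 3, 2, 2, 0] (degrees: deg(1)=2, deg(2)=3, deg(3)=3, deg(4)=5, deg(5)=3, deg(6)=0, deg(7)=3, deg(8)=2, deg(9)=3)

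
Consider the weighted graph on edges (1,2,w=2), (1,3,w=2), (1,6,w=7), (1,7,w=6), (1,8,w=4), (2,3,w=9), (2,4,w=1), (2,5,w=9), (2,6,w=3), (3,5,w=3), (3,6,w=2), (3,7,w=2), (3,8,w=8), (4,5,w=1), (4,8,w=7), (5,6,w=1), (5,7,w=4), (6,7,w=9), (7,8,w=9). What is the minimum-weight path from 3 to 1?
2 (path: 3 -> 1; weights 2 = 2)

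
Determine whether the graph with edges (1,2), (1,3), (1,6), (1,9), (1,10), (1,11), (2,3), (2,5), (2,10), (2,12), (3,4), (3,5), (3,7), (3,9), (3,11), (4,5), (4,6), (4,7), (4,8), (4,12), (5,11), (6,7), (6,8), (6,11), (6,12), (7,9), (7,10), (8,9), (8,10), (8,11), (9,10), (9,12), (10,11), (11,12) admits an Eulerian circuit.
No (6 vertices have odd degree: {2, 3, 7, 8, 11, 12}; Eulerian circuit requires 0)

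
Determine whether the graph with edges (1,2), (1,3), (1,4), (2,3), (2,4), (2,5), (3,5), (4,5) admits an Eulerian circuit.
No (4 vertices have odd degree: {1, 3, 4, 5}; Eulerian circuit requires 0)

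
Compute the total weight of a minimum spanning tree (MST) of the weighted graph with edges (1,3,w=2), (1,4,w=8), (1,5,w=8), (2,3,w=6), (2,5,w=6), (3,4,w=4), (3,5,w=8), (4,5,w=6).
18 (MST edges: (1,3,w=2), (2,3,w=6), (2,5,w=6), (3,4,w=4); sum of weights 2 + 6 + 6 + 4 = 18)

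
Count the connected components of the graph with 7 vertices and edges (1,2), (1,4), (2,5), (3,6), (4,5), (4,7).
2 (components: {1, 2, 4, 5, 7}, {3, 6})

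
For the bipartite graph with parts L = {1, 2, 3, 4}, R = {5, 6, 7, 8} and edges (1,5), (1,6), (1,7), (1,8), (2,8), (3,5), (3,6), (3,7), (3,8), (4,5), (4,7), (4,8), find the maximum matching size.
4 (matching: (1,5), (2,8), (3,6), (4,7); upper bound min(|L|,|R|) = min(4,4) = 4)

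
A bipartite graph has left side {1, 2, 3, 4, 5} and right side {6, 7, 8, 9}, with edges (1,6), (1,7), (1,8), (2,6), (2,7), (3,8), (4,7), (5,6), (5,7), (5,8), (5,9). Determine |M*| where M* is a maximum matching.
4 (matching: (1,8), (2,6), (4,7), (5,9); upper bound min(|L|,|R|) = min(5,4) = 4)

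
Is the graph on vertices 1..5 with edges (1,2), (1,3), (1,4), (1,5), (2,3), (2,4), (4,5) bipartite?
No (odd cycle of length 3: 3 -> 1 -> 2 -> 3)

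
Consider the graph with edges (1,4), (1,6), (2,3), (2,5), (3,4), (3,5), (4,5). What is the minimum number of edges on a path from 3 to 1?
2 (path: 3 -> 4 -> 1, 2 edges)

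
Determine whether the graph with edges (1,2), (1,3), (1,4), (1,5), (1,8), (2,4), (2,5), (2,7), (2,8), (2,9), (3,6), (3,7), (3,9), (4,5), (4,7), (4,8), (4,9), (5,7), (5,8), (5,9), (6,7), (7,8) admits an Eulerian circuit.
No (2 vertices have odd degree: {1, 8}; Eulerian circuit requires 0)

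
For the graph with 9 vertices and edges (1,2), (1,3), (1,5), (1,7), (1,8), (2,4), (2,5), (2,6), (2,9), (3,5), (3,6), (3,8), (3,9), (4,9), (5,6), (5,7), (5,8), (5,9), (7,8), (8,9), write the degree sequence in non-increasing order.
[7, 5, 5, 5, 5, 5, 3, 3, 2] (degrees: deg(1)=5, deg(2)=5, deg(3)=5, deg(4)=2, deg(5)=7, deg(6)=3, deg(7)=3, deg(8)=5, deg(9)=5)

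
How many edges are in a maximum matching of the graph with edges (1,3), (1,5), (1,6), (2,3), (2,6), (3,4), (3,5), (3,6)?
3 (matching: (1,5), (2,6), (3,4); upper bound floor(n/2) = floor(6/2) = 3)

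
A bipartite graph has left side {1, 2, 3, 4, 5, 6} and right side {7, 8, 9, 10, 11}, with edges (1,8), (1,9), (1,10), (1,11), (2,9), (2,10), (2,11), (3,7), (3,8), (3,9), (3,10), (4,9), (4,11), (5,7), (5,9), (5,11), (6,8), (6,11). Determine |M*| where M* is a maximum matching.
5 (matching: (1,11), (2,10), (3,9), (5,7), (6,8); upper bound min(|L|,|R|) = min(6,5) = 5)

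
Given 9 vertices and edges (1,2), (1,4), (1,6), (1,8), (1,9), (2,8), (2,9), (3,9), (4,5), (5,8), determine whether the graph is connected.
No, it has 2 components: {1, 2, 3, 4, 5, 6, 8, 9}, {7}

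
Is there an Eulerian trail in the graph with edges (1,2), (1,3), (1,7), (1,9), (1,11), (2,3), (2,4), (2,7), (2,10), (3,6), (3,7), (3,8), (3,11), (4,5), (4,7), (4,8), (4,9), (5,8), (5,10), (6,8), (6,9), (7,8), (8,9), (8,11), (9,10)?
No (10 vertices have odd degree: {1, 2, 4, 5, 6, 7, 8, 9, 10, 11}; Eulerian path requires 0 or 2)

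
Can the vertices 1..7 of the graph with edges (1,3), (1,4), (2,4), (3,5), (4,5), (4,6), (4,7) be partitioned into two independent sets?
Yes. Partition: {1, 2, 5, 6, 7}, {3, 4}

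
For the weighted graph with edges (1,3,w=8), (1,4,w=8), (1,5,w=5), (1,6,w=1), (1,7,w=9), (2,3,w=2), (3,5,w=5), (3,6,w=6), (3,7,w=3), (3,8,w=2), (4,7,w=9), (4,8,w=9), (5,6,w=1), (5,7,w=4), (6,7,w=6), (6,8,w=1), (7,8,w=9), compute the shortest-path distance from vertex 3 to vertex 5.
4 (path: 3 -> 8 -> 6 -> 5; weights 2 + 1 + 1 = 4)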